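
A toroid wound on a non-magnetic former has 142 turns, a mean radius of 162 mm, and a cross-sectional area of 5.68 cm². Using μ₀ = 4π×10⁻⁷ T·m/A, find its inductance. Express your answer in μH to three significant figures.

For a thin toroid, L = μ₀N²A/(2πR).
L = (4π×10⁻⁷)(142)²(5.680×10^-4) / (2π×0.162 m) = 1.414×10^-5 H.

L ≈ 14.1 μH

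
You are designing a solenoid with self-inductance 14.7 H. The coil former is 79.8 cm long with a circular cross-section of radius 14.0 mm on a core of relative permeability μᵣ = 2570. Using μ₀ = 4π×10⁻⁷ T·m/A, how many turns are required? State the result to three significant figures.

N ≈ 2430 turns

A = πr² = π(1.400×10^-2 m)² = 6.158×10^-4 m².
From L = μ₀μᵣN²A/ℓ, N = √(Lℓ / (μ₀μᵣA)).
N = √[(14.7)(0.798) / ((4π×10⁻⁷)(2570)×6.158×10^-4)] = √(5.899×10^6) ≈ 2428.8.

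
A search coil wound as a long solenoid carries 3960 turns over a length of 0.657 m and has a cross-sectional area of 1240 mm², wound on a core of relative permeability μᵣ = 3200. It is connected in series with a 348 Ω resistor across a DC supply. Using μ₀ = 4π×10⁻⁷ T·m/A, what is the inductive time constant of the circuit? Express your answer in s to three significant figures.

τ ≈ 0.342 s

A = 1240 mm² = 1.240×10^-3 m².
L = μ₀μᵣN²A/ℓ = (4π×10⁻⁷)(3200)(3960)²(1.240×10^-3)/(0.657) = 119 H.
τ = L/R = (119)/(348) = 0.342 s.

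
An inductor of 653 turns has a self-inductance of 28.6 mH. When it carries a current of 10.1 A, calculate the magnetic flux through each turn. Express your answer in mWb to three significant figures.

From L = NΦ_B/I, the flux per turn is Φ_B = LI/N.
Φ_B = (2.860×10^-2 H)(10.1 A)/653 = 4.424×10^-4 Wb.

Φ_B ≈ 0.442 mWb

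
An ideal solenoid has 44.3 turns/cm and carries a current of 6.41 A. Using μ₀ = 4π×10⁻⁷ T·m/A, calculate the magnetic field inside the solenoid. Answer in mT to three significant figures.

Inside a long solenoid, B = μ₀nI.
B = (4π×10⁻⁷)(4.430×10^3 m⁻¹)(6.41 A) = 3.568×10^-2 T.

B ≈ 35.7 mT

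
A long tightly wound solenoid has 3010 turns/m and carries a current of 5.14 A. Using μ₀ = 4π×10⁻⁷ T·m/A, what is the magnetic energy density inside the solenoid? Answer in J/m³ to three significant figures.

u ≈ 150 J/m³

B = μ₀nI = (4π×10⁻⁷)(3.010×10^3)(5.14) = 1.944×10^-2 T.
u = B²/(2μ₀) = (1.944×10^-2)²/(2×4π×10⁻⁷) = 150.4 J/m³.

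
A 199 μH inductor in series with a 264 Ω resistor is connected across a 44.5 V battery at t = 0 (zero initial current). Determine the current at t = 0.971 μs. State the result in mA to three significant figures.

τ = L/R = 1.990×10^-4/264 = 7.538×10^-7 s; final current I_∞ = ε/R = 44.5/264 = 0.1686 A.
I(t) = I_∞(1 − e^(−t/τ)) with t/τ = 1.288.
I = (0.1686)(1 − e^(−1.288)) = 0.1221 A.

I ≈ 122 mA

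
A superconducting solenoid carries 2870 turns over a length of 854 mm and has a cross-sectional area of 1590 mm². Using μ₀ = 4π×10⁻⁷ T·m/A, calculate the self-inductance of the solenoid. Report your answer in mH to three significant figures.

A = 1590 mm² = 1.590×10^-3 m².
For a long solenoid, L = μ₀N²A/ℓ.
L = (4π×10⁻⁷)(2870)²(1.590×10^-3)/(0.854 m) = 1.927×10^-2 H.

L ≈ 19.3 mH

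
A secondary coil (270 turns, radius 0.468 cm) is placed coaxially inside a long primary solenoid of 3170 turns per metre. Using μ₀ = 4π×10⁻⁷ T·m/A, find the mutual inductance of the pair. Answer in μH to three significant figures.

M ≈ 74.0 μH

The outer solenoid produces a uniform field B₁ = μ₀n₁I₁ across the inner coil,
so the flux linkage is N₂Φ = N₂B₁A₂ = μ₀n₁N₂A₂·I₁, giving M = μ₀n₁N₂A₂.
A₂ = πr² = π(4.680×10^-3 m)² = 6.881×10^-5 m².
M = (4π×10⁻⁷)(3170)(270)(6.881×10^-5) = 7.401×10^-5 H.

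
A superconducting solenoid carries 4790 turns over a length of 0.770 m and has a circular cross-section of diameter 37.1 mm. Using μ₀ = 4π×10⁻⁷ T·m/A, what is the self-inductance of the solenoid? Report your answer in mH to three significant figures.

A = π(d/2)² = π(1.855×10^-2 m)² = 1.081×10^-3 m².
For a long solenoid, L = μ₀N²A/ℓ.
L = (4π×10⁻⁷)(4790)²(1.081×10^-3)/(0.77 m) = 4.048×10^-2 H.

L ≈ 40.5 mH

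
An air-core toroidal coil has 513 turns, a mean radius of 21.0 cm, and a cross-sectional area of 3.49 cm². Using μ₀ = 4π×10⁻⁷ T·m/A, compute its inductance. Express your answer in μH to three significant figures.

L ≈ 87.5 μH

For a thin toroid, L = μ₀N²A/(2πR).
L = (4π×10⁻⁷)(513)²(3.490×10^-4) / (2π×0.21 m) = 8.747×10^-5 H.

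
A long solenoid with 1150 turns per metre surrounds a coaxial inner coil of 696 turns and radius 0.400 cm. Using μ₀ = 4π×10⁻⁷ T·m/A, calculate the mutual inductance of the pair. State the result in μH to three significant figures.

The outer solenoid produces a uniform field B₁ = μ₀n₁I₁ across the inner coil,
so the flux linkage is N₂Φ = N₂B₁A₂ = μ₀n₁N₂A₂·I₁, giving M = μ₀n₁N₂A₂.
A₂ = πr² = π(4.000×10^-3 m)² = 5.027×10^-5 m².
M = (4π×10⁻⁷)(1150)(696)(5.027×10^-5) = 5.056×10^-5 H.

M ≈ 50.6 μH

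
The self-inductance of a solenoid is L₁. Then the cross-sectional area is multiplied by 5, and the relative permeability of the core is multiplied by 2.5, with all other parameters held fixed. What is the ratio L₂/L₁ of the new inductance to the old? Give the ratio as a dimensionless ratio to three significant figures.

For a solenoid, L ∝ μᵣN²A/ℓ.
L₂/L₁ = (5) × (2.5) = 12.5.

L₂/L₁ = 12.5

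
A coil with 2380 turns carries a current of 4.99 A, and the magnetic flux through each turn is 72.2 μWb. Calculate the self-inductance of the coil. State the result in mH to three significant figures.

Self-inductance is defined by L = NΦ_B/I (flux linkage over current).
L = (2380)(7.220×10^-5 Wb)/(4.99 A) = 3.444×10^-2 H.

L ≈ 34.4 mH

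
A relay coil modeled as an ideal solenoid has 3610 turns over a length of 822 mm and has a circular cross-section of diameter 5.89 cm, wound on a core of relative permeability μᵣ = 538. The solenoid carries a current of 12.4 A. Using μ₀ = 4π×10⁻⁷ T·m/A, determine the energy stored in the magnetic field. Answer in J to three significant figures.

U ≈ 2250 J

A = π(d/2)² = π(2.945×10^-2 m)² = 2.7247×10^-3 m².
L = μ₀μᵣN²A/ℓ = (4π×10⁻⁷)(538)(3610)²(2.7247×10^-3)/(0.822) = 29.2 H.
U = ½LI² = ½(29.2)(12.4)² = 2.245×10^3 J.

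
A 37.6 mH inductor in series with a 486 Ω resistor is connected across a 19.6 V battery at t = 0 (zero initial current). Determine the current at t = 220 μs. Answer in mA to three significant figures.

τ = L/R = 3.760×10^-2/486 = 7.737×10^-5 s; final current I_∞ = ε/R = 19.6/486 = 4.033×10^-2 A.
I(t) = I_∞(1 − e^(−t/τ)) with t/τ = 2.844.
I = (4.033×10^-2)(1 − e^(−2.844)) = 3.798×10^-2 A.

I ≈ 38.0 mA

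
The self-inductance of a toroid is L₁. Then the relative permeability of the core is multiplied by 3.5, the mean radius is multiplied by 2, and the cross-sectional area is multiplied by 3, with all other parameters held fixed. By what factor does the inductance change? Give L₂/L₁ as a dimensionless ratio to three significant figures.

L₂/L₁ = 5.25

For a toroid, L ∝ μᵣN²A/R.
L₂/L₁ = (3.5) × (2)^-1 × (3) = 5.25.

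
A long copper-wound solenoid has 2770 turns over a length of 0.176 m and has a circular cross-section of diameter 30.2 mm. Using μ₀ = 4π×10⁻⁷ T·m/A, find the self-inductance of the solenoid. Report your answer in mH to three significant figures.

A = π(d/2)² = π(1.510×10^-2 m)² = 7.163×10^-4 m².
For a long solenoid, L = μ₀N²A/ℓ.
L = (4π×10⁻⁷)(2770)²(7.163×10^-4)/(0.176 m) = 3.924×10^-2 H.

L ≈ 39.2 mH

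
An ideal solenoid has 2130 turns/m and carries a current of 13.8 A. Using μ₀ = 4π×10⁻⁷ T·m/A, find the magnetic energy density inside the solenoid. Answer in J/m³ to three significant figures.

B = μ₀nI = (4π×10⁻⁷)(2.130×10^3)(13.8) = 3.694×10^-2 T.
u = B²/(2μ₀) = (3.694×10^-2)²/(2×4π×10⁻⁷) = 542.9 J/m³.

u ≈ 543 J/m³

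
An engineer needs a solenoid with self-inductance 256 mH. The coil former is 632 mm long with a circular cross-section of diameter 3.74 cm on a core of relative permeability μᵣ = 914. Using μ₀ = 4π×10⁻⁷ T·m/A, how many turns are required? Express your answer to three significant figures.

A = π(d/2)² = π(1.870×10^-2 m)² = 1.099×10^-3 m².
From L = μ₀μᵣN²A/ℓ, N = √(Lℓ / (μ₀μᵣA)).
N = √[(0.256)(0.632) / ((4π×10⁻⁷)(914)×1.099×10^-3)] = √(1.282×10^5) ≈ 358.1.

N ≈ 358 turns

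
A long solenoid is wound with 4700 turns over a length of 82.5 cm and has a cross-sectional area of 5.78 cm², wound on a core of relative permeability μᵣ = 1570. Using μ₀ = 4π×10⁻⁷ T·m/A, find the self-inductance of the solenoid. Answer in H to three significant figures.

L ≈ 30.5 H

A = 5.78 cm² = 5.780×10^-4 m².
For a long solenoid, L = μ₀μᵣN²A/ℓ.
L = (4π×10⁻⁷)(1570)(4700)²(5.780×10^-4)/(0.825 m) = 30.53 H.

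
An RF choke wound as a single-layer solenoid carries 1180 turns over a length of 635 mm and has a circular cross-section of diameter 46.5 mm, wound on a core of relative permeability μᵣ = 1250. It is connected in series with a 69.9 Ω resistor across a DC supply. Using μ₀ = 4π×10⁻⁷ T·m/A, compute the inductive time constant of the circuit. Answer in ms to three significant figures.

A = π(d/2)² = π(2.325×10^-2 m)² = 1.698×10^-3 m².
L = μ₀μᵣN²A/ℓ = (4π×10⁻⁷)(1250)(1180)²(1.698×10^-3)/(0.635) = 5.849 H.
τ = L/R = (5.849)/(69.9) = 8.368×10^-2 s.

τ ≈ 83.7 ms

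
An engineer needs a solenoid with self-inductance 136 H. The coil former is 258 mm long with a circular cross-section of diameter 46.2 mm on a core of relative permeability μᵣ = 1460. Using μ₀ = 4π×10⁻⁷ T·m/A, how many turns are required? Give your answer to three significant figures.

A = π(d/2)² = π(2.310×10^-2 m)² = 1.676×10^-3 m².
From L = μ₀μᵣN²A/ℓ, N = √(Lℓ / (μ₀μᵣA)).
N = √[(136)(0.258) / ((4π×10⁻⁷)(1460)×1.676×10^-3)] = √(1.141×10^7) ≈ 3377.6.

N ≈ 3380 turns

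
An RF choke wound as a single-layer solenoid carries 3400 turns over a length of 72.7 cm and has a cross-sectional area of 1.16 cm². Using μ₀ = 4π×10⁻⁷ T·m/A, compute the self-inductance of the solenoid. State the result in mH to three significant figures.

L ≈ 2.32 mH

A = 1.16 cm² = 1.160×10^-4 m².
For a long solenoid, L = μ₀N²A/ℓ.
L = (4π×10⁻⁷)(3400)²(1.160×10^-4)/(0.727 m) = 2.318×10^-3 H.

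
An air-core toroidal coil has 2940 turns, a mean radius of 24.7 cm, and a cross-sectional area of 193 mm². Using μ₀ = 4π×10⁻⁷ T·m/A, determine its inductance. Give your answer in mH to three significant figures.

L ≈ 1.35 mH

For a thin toroid, L = μ₀N²A/(2πR).
L = (4π×10⁻⁷)(2940)²(1.930×10^-4) / (2π×0.247 m) = 1.351×10^-3 H.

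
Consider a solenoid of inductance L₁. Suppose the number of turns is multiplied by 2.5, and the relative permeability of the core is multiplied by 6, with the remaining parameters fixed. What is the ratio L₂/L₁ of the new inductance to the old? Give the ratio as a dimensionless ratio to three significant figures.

L₂/L₁ = 37.5

For a solenoid, L ∝ μᵣN²A/ℓ.
L₂/L₁ = (2.5)^2 × (6) = 37.5.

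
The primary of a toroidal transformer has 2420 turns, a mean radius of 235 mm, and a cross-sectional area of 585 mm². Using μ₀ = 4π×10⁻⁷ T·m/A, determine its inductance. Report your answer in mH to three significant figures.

L ≈ 2.92 mH

For a thin toroid, L = μ₀N²A/(2πR).
L = (4π×10⁻⁷)(2420)²(5.850×10^-4) / (2π×0.235 m) = 2.916×10^-3 H.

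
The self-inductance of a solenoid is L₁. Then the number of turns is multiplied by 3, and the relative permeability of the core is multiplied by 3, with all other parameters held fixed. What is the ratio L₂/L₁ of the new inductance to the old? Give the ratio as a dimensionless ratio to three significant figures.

For a solenoid, L ∝ μᵣN²A/ℓ.
L₂/L₁ = (3)^2 × (3) = 27.0.

L₂/L₁ = 27.0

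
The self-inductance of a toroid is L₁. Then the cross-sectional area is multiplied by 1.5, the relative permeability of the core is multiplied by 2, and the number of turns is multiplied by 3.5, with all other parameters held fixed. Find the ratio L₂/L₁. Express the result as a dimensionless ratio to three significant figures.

L₂/L₁ = 36.8

For a toroid, L ∝ μᵣN²A/R.
L₂/L₁ = (1.5) × (2) × (3.5)^2 = 36.8.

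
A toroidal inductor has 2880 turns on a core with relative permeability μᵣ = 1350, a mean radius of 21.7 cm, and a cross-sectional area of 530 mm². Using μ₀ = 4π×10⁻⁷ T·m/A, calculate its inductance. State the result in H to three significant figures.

For a thin toroid, L = μ₀μᵣN²A/(2πR).
L = (4π×10⁻⁷)(1350)(2880)²(5.300×10^-4) / (2π×0.217 m) = 5.47 H.

L ≈ 5.47 H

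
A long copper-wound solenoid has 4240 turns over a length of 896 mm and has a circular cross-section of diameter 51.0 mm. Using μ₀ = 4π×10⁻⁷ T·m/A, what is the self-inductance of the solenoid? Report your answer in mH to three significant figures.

A = π(d/2)² = π(2.550×10^-2 m)² = 2.043×10^-3 m².
For a long solenoid, L = μ₀N²A/ℓ.
L = (4π×10⁻⁷)(4240)²(2.043×10^-3)/(0.896 m) = 5.151×10^-2 H.

L ≈ 51.5 mH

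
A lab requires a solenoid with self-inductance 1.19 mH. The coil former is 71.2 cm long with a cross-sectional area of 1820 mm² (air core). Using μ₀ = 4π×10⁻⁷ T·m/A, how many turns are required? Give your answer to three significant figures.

N ≈ 609 turns

A = 1820 mm² = 1.820×10^-3 m².
From L = μ₀N²A/ℓ, N = √(Lℓ / (μ₀A)).
N = √[(1.190×10^-3)(0.712) / ((4π×10⁻⁷)×1.820×10^-3)] = √(3.7046×10^5) ≈ 608.7.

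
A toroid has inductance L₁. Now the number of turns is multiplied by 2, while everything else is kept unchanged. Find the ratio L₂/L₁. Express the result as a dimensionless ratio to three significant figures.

L₂/L₁ = 4.00

For a toroid, L ∝ μᵣN²A/R.
L₂/L₁ = (2)^2 = 4.00.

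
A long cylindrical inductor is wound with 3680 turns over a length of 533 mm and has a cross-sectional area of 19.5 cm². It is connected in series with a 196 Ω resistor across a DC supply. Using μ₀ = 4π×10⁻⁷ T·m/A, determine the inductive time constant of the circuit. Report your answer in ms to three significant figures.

A = 19.5 cm² = 1.950×10^-3 m².
L = μ₀N²A/ℓ = (4π×10⁻⁷)(3680)²(1.950×10^-3)/(0.533) = 6.226×10^-2 H.
τ = L/R = (6.226×10^-2)/(196) = 3.177×10^-4 s.

τ ≈ 0.318 ms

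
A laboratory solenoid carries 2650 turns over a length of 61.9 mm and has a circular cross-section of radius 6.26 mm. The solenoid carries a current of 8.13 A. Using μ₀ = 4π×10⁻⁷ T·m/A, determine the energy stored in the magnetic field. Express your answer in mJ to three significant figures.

A = πr² = π(6.260×10^-3 m)² = 1.231×10^-4 m².
L = μ₀N²A/ℓ = (4π×10⁻⁷)(2650)²(1.231×10^-4)/(6.190×10^-2) = 1.755×10^-2 H.
U = ½LI² = ½(1.755×10^-2)(8.13)² = 0.58 J.

U ≈ 580 mJ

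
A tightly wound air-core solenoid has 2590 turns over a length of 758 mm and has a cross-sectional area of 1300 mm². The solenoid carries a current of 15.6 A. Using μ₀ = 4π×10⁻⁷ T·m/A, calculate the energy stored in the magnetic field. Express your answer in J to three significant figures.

A = 1300 mm² = 1.300×10^-3 m².
L = μ₀N²A/ℓ = (4π×10⁻⁷)(2590)²(1.300×10^-3)/(0.758) = 1.446×10^-2 H.
U = ½LI² = ½(1.446×10^-2)(15.6)² = 1.759 J.

U ≈ 1.76 J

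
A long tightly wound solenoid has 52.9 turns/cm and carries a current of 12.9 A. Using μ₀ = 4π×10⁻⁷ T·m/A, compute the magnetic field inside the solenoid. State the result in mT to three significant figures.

B ≈ 85.8 mT

Inside a long solenoid, B = μ₀nI.
B = (4π×10⁻⁷)(5.290×10^3 m⁻¹)(12.9 A) = 8.575×10^-2 T.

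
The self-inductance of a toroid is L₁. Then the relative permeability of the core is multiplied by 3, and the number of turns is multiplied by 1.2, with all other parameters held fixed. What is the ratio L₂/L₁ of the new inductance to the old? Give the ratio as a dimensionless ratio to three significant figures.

For a toroid, L ∝ μᵣN²A/R.
L₂/L₁ = (3) × (1.2)^2 = 4.32.

L₂/L₁ = 4.32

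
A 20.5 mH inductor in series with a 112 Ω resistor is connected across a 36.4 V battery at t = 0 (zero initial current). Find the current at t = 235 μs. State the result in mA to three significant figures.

I ≈ 235 mA

τ = L/R = 2.050×10^-2/112 = 1.830×10^-4 s; final current I_∞ = ε/R = 36.4/112 = 0.325 A.
I(t) = I_∞(1 − e^(−t/τ)) with t/τ = 1.284.
I = (0.325)(1 − e^(−1.284)) = 0.235 A.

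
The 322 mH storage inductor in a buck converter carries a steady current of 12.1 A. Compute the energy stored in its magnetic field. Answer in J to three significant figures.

U ≈ 23.6 J

Stored magnetic energy: U = ½LI².
U = ½(0.322 H)(12.1 A)² = 23.57 J.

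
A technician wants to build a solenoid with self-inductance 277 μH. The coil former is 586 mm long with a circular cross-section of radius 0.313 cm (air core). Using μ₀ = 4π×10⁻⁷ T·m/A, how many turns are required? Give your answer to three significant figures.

N ≈ 2050 turns

A = πr² = π(3.130×10^-3 m)² = 3.078×10^-5 m².
From L = μ₀N²A/ℓ, N = √(Lℓ / (μ₀A)).
N = √[(2.770×10^-4)(0.586) / ((4π×10⁻⁷)×3.078×10^-5)] = √(4.197×10^6) ≈ 2048.6.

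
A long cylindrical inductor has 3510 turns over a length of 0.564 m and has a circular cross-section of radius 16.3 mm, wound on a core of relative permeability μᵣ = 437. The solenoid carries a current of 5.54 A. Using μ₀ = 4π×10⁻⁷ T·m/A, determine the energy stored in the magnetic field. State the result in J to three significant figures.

A = πr² = π(1.630×10^-2 m)² = 8.347×10^-4 m².
L = μ₀μᵣN²A/ℓ = (4π×10⁻⁷)(437)(3510)²(8.347×10^-4)/(0.564) = 10.01 H.
U = ½LI² = ½(10.01)(5.54)² = 153.7 J.

U ≈ 154 J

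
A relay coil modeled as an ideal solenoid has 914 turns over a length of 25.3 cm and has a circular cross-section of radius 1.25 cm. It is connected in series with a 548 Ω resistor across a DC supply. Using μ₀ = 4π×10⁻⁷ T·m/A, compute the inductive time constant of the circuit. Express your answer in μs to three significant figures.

A = πr² = π(1.250×10^-2 m)² = 4.909×10^-4 m².
L = μ₀N²A/ℓ = (4π×10⁻⁷)(914)²(4.909×10^-4)/(0.253) = 2.037×10^-3 H.
τ = L/R = (2.037×10^-3)/(548) = 3.717×10^-6 s.

τ ≈ 3.72 μs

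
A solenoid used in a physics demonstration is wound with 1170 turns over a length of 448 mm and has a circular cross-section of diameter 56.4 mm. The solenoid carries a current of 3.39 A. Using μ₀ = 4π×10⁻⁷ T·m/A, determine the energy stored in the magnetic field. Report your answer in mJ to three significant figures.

U ≈ 55.1 mJ

A = π(d/2)² = π(2.820×10^-2 m)² = 2.498×10^-3 m².
L = μ₀N²A/ℓ = (4π×10⁻⁷)(1170)²(2.498×10^-3)/(0.448) = 9.593×10^-3 H.
U = ½LI² = ½(9.593×10^-3)(3.39)² = 5.512×10^-2 J.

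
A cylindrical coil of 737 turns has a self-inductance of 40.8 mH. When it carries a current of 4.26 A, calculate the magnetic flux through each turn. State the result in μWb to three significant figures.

Φ_B ≈ 236 μWb

From L = NΦ_B/I, the flux per turn is Φ_B = LI/N.
Φ_B = (4.080×10^-2 H)(4.26 A)/737 = 2.358×10^-4 Wb.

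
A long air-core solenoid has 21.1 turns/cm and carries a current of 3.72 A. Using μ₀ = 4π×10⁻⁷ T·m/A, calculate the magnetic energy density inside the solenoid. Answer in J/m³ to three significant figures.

B = μ₀nI = (4π×10⁻⁷)(2.110×10^3)(3.72) = 9.864×10^-3 T.
u = B²/(2μ₀) = (9.864×10^-3)²/(2×4π×10⁻⁷) = 38.71 J/m³.

u ≈ 38.7 J/m³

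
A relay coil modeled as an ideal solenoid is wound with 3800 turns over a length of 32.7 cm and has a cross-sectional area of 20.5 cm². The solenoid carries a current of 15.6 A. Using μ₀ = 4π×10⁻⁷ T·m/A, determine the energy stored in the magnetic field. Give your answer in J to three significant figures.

U ≈ 13.8 J

A = 20.5 cm² = 2.050×10^-3 m².
L = μ₀N²A/ℓ = (4π×10⁻⁷)(3800)²(2.050×10^-3)/(0.327) = 0.1138 H.
U = ½LI² = ½(0.1138)(15.6)² = 13.84 J.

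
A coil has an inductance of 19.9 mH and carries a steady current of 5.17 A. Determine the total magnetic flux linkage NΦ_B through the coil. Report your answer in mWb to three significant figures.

NΦ_B ≈ 103 mWb

From L = NΦ_B/I, the flux linkage is NΦ_B = LI.
NΦ_B = (1.990×10^-2 H)(5.17 A) = 0.1029 Wb.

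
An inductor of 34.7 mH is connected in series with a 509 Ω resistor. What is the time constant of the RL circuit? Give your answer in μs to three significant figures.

τ = L/R = (3.470×10^-2 H)/(509 Ω) = 6.817×10^-5 s.

τ ≈ 68.2 μs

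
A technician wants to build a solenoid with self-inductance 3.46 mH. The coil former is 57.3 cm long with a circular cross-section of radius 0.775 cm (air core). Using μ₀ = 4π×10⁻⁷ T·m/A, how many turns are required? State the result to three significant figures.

A = πr² = π(7.750×10^-3 m)² = 1.887×10^-4 m².
From L = μ₀N²A/ℓ, N = √(Lℓ / (μ₀A)).
N = √[(3.460×10^-3)(0.573) / ((4π×10⁻⁷)×1.887×10^-4)] = √(8.361×10^6) ≈ 2891.6.

N ≈ 2890 turns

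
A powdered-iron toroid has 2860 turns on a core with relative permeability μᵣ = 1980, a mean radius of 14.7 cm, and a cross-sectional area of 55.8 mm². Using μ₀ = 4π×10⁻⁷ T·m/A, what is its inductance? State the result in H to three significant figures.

L ≈ 1.23 H

For a thin toroid, L = μ₀μᵣN²A/(2πR).
L = (4π×10⁻⁷)(1980)(2860)²(5.580×10^-5) / (2π×0.147 m) = 1.23 H.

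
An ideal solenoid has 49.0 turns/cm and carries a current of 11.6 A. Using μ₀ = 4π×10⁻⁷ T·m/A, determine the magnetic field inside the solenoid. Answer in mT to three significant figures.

Inside a long solenoid, B = μ₀nI.
B = (4π×10⁻⁷)(4.900×10^3 m⁻¹)(11.6 A) = 7.143×10^-2 T.

B ≈ 71.4 mT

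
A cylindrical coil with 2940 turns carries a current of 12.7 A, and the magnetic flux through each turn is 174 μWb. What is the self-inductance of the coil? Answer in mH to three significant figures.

Self-inductance is defined by L = NΦ_B/I (flux linkage over current).
L = (2940)(1.740×10^-4 Wb)/(12.7 A) = 4.028×10^-2 H.

L ≈ 40.3 mH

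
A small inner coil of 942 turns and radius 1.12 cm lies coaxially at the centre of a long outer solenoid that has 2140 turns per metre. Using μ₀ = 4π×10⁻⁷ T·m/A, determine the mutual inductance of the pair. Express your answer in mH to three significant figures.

The outer solenoid produces a uniform field B₁ = μ₀n₁I₁ across the inner coil,
so the flux linkage is N₂Φ = N₂B₁A₂ = μ₀n₁N₂A₂·I₁, giving M = μ₀n₁N₂A₂.
A₂ = πr² = π(1.120×10^-2 m)² = 3.941×10^-4 m².
M = (4π×10⁻⁷)(2140)(942)(3.941×10^-4) = 9.983×10^-4 H.

M ≈ 0.998 mH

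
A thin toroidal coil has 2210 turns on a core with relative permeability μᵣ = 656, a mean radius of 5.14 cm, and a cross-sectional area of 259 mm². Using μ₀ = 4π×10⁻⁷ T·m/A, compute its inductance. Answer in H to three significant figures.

For a thin toroid, L = μ₀μᵣN²A/(2πR).
L = (4π×10⁻⁷)(656)(2210)²(2.590×10^-4) / (2π×5.140×10^-2 m) = 3.229 H.

L ≈ 3.23 H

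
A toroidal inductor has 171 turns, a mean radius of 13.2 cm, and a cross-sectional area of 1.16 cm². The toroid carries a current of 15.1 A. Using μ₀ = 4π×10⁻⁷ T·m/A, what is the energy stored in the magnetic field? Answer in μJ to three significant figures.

L = μ₀N²A/(2πR) = (4π×10⁻⁷)(171)²(1.160×10^-4)/(2π×0.132) = 5.139×10^-6 H.
U = ½LI² = ½(5.139×10^-6)(15.1)² = 5.859×10^-4 J.

U ≈ 586 μJ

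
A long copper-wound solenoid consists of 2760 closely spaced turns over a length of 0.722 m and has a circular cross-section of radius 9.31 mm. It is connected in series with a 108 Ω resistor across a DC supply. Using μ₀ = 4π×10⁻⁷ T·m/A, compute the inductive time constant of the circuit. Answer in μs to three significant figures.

τ ≈ 33.4 μs

A = πr² = π(9.310×10^-3 m)² = 2.723×10^-4 m².
L = μ₀N²A/ℓ = (4π×10⁻⁷)(2760)²(2.723×10^-4)/(0.722) = 3.610×10^-3 H.
τ = L/R = (3.610×10^-3)/(108) = 3.343×10^-5 s.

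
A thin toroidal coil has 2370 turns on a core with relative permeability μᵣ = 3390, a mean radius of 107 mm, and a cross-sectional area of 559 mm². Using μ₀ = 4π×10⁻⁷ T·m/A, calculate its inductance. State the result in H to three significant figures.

For a thin toroid, L = μ₀μᵣN²A/(2πR).
L = (4π×10⁻⁷)(3390)(2370)²(5.590×10^-4) / (2π×0.107 m) = 19.9 H.

L ≈ 19.9 H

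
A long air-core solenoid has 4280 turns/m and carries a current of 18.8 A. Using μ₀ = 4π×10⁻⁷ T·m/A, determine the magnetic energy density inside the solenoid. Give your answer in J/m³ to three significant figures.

B = μ₀nI = (4π×10⁻⁷)(4.280×10^3)(18.8) = 0.1011 T.
u = B²/(2μ₀) = (0.1011)²/(2×4π×10⁻⁷) = 4.068×10^3 J/m³.

u ≈ 4070 J/m³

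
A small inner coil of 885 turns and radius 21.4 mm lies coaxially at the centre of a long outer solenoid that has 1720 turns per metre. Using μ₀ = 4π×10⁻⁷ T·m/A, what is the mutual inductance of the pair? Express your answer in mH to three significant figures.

The outer solenoid produces a uniform field B₁ = μ₀n₁I₁ across the inner coil,
so the flux linkage is N₂Φ = N₂B₁A₂ = μ₀n₁N₂A₂·I₁, giving M = μ₀n₁N₂A₂.
A₂ = πr² = π(2.140×10^-2 m)² = 1.439×10^-3 m².
M = (4π×10⁻⁷)(1720)(885)(1.439×10^-3) = 2.752×10^-3 H.

M ≈ 2.75 mH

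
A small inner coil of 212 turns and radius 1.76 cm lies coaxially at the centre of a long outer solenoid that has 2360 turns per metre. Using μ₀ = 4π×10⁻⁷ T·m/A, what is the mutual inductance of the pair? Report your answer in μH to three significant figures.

The outer solenoid produces a uniform field B₁ = μ₀n₁I₁ across the inner coil,
so the flux linkage is N₂Φ = N₂B₁A₂ = μ₀n₁N₂A₂·I₁, giving M = μ₀n₁N₂A₂.
A₂ = πr² = π(1.760×10^-2 m)² = 9.731×10^-4 m².
M = (4π×10⁻⁷)(2360)(212)(9.731×10^-4) = 6.118×10^-4 H.

M ≈ 612 μH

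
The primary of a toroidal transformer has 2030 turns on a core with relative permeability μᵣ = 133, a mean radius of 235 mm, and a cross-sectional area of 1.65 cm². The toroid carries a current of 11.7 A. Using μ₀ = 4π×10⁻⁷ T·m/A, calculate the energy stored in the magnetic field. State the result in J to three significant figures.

L = μ₀μᵣN²A/(2πR) = (4π×10⁻⁷)(133)(2030)²(1.650×10^-4)/(2π×0.235) = 7.696×10^-2 H.
U = ½LI² = ½(7.696×10^-2)(11.7)² = 5.268 J.

U ≈ 5.27 J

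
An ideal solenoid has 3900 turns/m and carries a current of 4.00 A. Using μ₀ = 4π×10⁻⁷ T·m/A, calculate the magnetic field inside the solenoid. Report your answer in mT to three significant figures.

Inside a long solenoid, B = μ₀nI.
B = (4π×10⁻⁷)(3.900×10^3 m⁻¹)(4.00 A) = 1.960×10^-2 T.

B ≈ 19.6 mT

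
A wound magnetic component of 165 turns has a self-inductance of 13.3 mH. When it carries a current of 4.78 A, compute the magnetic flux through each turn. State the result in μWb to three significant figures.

From L = NΦ_B/I, the flux per turn is Φ_B = LI/N.
Φ_B = (1.330×10^-2 H)(4.78 A)/165 = 3.853×10^-4 Wb.

Φ_B ≈ 385 μWb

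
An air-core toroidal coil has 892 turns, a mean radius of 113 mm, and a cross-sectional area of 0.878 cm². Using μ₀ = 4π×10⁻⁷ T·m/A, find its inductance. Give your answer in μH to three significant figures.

L ≈ 124 μH

For a thin toroid, L = μ₀N²A/(2πR).
L = (4π×10⁻⁷)(892)²(8.780×10^-5) / (2π×0.113 m) = 1.236×10^-4 H.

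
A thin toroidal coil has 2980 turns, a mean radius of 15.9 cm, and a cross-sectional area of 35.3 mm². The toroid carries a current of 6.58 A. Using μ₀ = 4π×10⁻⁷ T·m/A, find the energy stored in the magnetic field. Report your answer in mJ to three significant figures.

U ≈ 8.54 mJ

L = μ₀N²A/(2πR) = (4π×10⁻⁷)(2980)²(3.530×10^-5)/(2π×0.159) = 3.943×10^-4 H.
U = ½LI² = ½(3.943×10^-4)(6.58)² = 8.536×10^-3 J.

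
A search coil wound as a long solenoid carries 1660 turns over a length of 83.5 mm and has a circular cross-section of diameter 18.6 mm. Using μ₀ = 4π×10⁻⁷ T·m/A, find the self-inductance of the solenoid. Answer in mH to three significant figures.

L ≈ 11.3 mH

A = π(d/2)² = π(9.300×10^-3 m)² = 2.717×10^-4 m².
For a long solenoid, L = μ₀N²A/ℓ.
L = (4π×10⁻⁷)(1660)²(2.717×10^-4)/(8.350×10^-2 m) = 1.127×10^-2 H.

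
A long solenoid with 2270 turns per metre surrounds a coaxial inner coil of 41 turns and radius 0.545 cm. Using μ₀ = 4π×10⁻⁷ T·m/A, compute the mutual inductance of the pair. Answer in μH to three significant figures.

The outer solenoid produces a uniform field B₁ = μ₀n₁I₁ across the inner coil,
so the flux linkage is N₂Φ = N₂B₁A₂ = μ₀n₁N₂A₂·I₁, giving M = μ₀n₁N₂A₂.
A₂ = πr² = π(5.450×10^-3 m)² = 9.331×10^-5 m².
M = (4π×10⁻⁷)(2270)(41)(9.331×10^-5) = 1.091×10^-5 H.

M ≈ 10.9 μH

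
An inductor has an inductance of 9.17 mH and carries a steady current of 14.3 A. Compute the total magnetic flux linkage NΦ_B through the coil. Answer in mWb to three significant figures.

NΦ_B ≈ 131 mWb

From L = NΦ_B/I, the flux linkage is NΦ_B = LI.
NΦ_B = (9.170×10^-3 H)(14.3 A) = 0.1311 Wb.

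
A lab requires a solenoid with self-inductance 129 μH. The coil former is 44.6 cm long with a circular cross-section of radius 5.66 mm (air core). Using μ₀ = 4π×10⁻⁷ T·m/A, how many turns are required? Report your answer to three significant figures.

N ≈ 674 turns

A = πr² = π(5.660×10^-3 m)² = 1.006×10^-4 m².
From L = μ₀N²A/ℓ, N = √(Lℓ / (μ₀A)).
N = √[(1.290×10^-4)(0.446) / ((4π×10⁻⁷)×1.006×10^-4)] = √(4.549×10^5) ≈ 674.48.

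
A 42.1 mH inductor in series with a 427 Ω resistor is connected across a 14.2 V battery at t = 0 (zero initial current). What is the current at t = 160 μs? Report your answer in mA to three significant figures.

τ = L/R = 4.210×10^-2/427 = 9.859×10^-5 s; final current I_∞ = ε/R = 14.2/427 = 3.326×10^-2 A.
I(t) = I_∞(1 − e^(−t/τ)) with t/τ = 1.623.
I = (3.326×10^-2)(1 − e^(−1.623)) = 2.669×10^-2 A.

I ≈ 26.7 mA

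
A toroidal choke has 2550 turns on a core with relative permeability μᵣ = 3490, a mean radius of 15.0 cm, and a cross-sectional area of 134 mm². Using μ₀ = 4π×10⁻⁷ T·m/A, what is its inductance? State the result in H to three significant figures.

L ≈ 4.05 H

For a thin toroid, L = μ₀μᵣN²A/(2πR).
L = (4π×10⁻⁷)(3490)(2550)²(1.340×10^-4) / (2π×0.15 m) = 4.0546 H.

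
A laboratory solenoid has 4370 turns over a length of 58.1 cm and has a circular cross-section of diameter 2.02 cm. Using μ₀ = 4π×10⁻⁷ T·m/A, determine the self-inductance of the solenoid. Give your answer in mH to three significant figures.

A = π(d/2)² = π(1.010×10^-2 m)² = 3.2047×10^-4 m².
For a long solenoid, L = μ₀N²A/ℓ.
L = (4π×10⁻⁷)(4370)²(3.2047×10^-4)/(0.581 m) = 1.324×10^-2 H.

L ≈ 13.2 mH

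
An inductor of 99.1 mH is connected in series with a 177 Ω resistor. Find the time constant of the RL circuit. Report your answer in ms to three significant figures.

τ ≈ 0.560 ms

τ = L/R = (9.910×10^-2 H)/(177 Ω) = 5.599×10^-4 s.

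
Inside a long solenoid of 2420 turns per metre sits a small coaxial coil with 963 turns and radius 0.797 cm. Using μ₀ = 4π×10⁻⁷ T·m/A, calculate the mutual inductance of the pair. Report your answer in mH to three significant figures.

M ≈ 0.584 mH

The outer solenoid produces a uniform field B₁ = μ₀n₁I₁ across the inner coil,
so the flux linkage is N₂Φ = N₂B₁A₂ = μ₀n₁N₂A₂·I₁, giving M = μ₀n₁N₂A₂.
A₂ = πr² = π(7.970×10^-3 m)² = 1.996×10^-4 m².
M = (4π×10⁻⁷)(2420)(963)(1.996×10^-4) = 5.844×10^-4 H.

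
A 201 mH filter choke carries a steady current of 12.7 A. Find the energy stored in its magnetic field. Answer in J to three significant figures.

U ≈ 16.2 J

Stored magnetic energy: U = ½LI².
U = ½(0.201 H)(12.7 A)² = 16.21 J.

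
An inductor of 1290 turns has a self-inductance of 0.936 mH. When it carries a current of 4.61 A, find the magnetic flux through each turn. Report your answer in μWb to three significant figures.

Φ_B ≈ 3.34 μWb

From L = NΦ_B/I, the flux per turn is Φ_B = LI/N.
Φ_B = (9.360×10^-4 H)(4.61 A)/1290 = 3.3449×10^-6 Wb.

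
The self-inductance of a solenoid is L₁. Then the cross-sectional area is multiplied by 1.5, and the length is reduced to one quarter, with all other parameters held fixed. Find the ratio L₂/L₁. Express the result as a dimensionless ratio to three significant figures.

L₂/L₁ = 6.00

For a solenoid, L ∝ μᵣN²A/ℓ.
L₂/L₁ = (1.5) × (0.25)^-1 = 6.00.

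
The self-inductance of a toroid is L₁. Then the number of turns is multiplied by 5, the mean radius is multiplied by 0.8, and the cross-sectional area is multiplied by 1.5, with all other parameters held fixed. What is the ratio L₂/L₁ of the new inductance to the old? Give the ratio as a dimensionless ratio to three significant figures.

For a toroid, L ∝ μᵣN²A/R.
L₂/L₁ = (5)^2 × (0.8)^-1 × (1.5) = 46.9.

L₂/L₁ = 46.9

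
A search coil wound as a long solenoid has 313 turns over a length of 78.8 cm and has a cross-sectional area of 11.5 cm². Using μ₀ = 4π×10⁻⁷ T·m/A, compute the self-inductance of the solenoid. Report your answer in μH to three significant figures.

A = 11.5 cm² = 1.150×10^-3 m².
For a long solenoid, L = μ₀N²A/ℓ.
L = (4π×10⁻⁷)(313)²(1.150×10^-3)/(0.788 m) = 1.797×10^-4 H.

L ≈ 180 μH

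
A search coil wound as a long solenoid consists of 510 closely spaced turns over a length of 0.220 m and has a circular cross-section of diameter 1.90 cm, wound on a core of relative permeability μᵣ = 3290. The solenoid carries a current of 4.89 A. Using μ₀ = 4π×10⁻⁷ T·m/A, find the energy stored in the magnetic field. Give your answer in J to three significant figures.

U ≈ 16.6 J

A = π(d/2)² = π(9.500×10^-3 m)² = 2.835×10^-4 m².
L = μ₀μᵣN²A/ℓ = (4π×10⁻⁷)(3290)(510)²(2.835×10^-4)/(0.22) = 1.386 H.
U = ½LI² = ½(1.386)(4.89)² = 16.57 J.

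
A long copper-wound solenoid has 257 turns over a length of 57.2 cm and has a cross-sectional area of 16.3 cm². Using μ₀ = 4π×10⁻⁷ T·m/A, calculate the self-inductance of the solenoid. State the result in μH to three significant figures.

L ≈ 237 μH

A = 16.3 cm² = 1.630×10^-3 m².
For a long solenoid, L = μ₀N²A/ℓ.
L = (4π×10⁻⁷)(257)²(1.630×10^-3)/(0.572 m) = 2.365×10^-4 H.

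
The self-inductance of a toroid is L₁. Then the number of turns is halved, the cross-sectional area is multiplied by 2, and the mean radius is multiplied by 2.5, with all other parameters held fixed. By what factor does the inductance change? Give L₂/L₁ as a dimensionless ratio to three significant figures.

For a toroid, L ∝ μᵣN²A/R.
L₂/L₁ = (0.5)^2 × (2) × (2.5)^-1 = 0.200.

L₂/L₁ = 0.200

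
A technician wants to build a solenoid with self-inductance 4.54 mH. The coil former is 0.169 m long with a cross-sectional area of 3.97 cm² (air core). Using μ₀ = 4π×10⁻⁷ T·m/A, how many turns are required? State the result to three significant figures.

A = 3.97 cm² = 3.970×10^-4 m².
From L = μ₀N²A/ℓ, N = √(Lℓ / (μ₀A)).
N = √[(4.540×10^-3)(0.169) / ((4π×10⁻⁷)×3.970×10^-4)] = √(1.538×10^6) ≈ 1240.1.

N ≈ 1240 turns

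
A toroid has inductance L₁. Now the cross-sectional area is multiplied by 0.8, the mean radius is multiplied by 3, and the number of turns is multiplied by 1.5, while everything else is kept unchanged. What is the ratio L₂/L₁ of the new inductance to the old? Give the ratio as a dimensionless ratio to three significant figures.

L₂/L₁ = 0.600

For a toroid, L ∝ μᵣN²A/R.
L₂/L₁ = (0.8) × (3)^-1 × (1.5)^2 = 0.600.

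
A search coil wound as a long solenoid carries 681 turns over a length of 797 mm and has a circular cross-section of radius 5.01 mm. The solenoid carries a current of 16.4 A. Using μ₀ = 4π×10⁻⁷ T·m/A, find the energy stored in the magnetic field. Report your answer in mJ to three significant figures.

U ≈ 7.75 mJ

A = πr² = π(5.010×10^-3 m)² = 7.885×10^-5 m².
L = μ₀N²A/ℓ = (4π×10⁻⁷)(681)²(7.885×10^-5)/(0.797) = 5.766×10^-5 H.
U = ½LI² = ½(5.766×10^-5)(16.4)² = 7.754×10^-3 J.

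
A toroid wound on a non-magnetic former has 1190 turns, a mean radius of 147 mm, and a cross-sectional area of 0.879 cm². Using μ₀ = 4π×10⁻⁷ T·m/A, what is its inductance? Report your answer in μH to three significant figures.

L ≈ 169 μH

For a thin toroid, L = μ₀N²A/(2πR).
L = (4π×10⁻⁷)(1190)²(8.790×10^-5) / (2π×0.147 m) = 1.694×10^-4 H.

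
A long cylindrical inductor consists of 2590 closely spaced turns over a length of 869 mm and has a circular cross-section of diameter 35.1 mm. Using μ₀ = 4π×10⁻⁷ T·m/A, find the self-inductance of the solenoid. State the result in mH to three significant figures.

L ≈ 9.39 mH

A = π(d/2)² = π(1.755×10^-2 m)² = 9.676×10^-4 m².
For a long solenoid, L = μ₀N²A/ℓ.
L = (4π×10⁻⁷)(2590)²(9.676×10^-4)/(0.869 m) = 9.386×10^-3 H.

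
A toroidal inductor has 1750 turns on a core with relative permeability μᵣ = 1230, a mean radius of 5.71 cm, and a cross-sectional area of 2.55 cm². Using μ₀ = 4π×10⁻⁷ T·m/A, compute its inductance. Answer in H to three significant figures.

For a thin toroid, L = μ₀μᵣN²A/(2πR).
L = (4π×10⁻⁷)(1230)(1750)²(2.550×10^-4) / (2π×5.710×10^-2 m) = 3.364 H.

L ≈ 3.36 H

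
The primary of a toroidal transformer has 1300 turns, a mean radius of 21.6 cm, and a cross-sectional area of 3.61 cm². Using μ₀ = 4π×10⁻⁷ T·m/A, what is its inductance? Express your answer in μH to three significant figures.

For a thin toroid, L = μ₀N²A/(2πR).
L = (4π×10⁻⁷)(1300)²(3.610×10^-4) / (2π×0.216 m) = 5.649×10^-4 H.

L ≈ 565 μH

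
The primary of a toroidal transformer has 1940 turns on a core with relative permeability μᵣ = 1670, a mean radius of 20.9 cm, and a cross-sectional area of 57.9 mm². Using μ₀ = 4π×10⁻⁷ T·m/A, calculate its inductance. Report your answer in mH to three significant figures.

L ≈ 348 mH

For a thin toroid, L = μ₀μᵣN²A/(2πR).
L = (4π×10⁻⁷)(1670)(1940)²(5.790×10^-5) / (2π×0.209 m) = 0.3482 H.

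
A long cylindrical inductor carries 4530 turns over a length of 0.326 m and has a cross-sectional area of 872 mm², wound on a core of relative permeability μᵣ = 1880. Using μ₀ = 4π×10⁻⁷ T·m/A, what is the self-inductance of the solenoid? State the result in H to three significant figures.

A = 872 mm² = 8.720×10^-4 m².
For a long solenoid, L = μ₀μᵣN²A/ℓ.
L = (4π×10⁻⁷)(1880)(4530)²(8.720×10^-4)/(0.326 m) = 129.7 H.

L ≈ 130 H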